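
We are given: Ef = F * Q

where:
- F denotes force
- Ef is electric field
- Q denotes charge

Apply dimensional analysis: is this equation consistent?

No

F (force) has dimensions [L M T^-2].
Ef (electric field) has dimensions [I^-1 L M T^-3].
Q (charge) has dimensions [I T].

Left side: [I^-1 L M T^-3]
Right side: [I L M T^-1]

The two sides have different dimensions, so the equation is NOT dimensionally consistent.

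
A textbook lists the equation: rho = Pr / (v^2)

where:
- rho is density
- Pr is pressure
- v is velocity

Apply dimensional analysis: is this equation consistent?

Yes

rho (density) has dimensions [L^-3 M].
Pr (pressure) has dimensions [L^-1 M T^-2].
v (velocity) has dimensions [L T^-1].

Left side: [L^-3 M]
Right side: [L^-3 M]

Both sides have the same dimensions, so the equation is dimensionally consistent.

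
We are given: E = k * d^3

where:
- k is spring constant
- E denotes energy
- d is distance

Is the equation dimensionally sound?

No

k (spring constant) has dimensions [M T^-2].
E (energy) has dimensions [L^2 M T^-2].
d (distance) has dimensions [L].

Left side: [L^2 M T^-2]
Right side: [L^3 M T^-2]

The two sides have different dimensions, so the equation is NOT dimensionally consistent.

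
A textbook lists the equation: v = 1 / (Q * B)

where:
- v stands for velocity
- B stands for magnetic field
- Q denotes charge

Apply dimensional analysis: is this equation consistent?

No

v (velocity) has dimensions [L T^-1].
B (magnetic field) has dimensions [I^-1 M T^-2].
Q (charge) has dimensions [I T].

Left side: [L T^-1]
Right side: [M^-1 T]

The two sides have different dimensions, so the equation is NOT dimensionally consistent.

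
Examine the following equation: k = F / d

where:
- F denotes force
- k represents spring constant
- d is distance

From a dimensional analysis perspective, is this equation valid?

Yes

F (force) has dimensions [L M T^-2].
k (spring constant) has dimensions [M T^-2].
d (distance) has dimensions [L].

Left side: [M T^-2]
Right side: [M T^-2]

Both sides have the same dimensions, so the equation is dimensionally consistent.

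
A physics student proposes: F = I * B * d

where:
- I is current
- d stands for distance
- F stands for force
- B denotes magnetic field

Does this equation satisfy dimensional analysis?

Yes

I (current) has dimensions [I].
d (distance) has dimensions [L].
F (force) has dimensions [L M T^-2].
B (magnetic field) has dimensions [I^-1 M T^-2].

Left side: [L M T^-2]
Right side: [L M T^-2]

Both sides have the same dimensions, so the equation is dimensionally consistent.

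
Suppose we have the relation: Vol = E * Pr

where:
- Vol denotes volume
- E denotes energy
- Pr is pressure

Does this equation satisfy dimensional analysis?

No

Vol (volume) has dimensions [L^3].
E (energy) has dimensions [L^2 M T^-2].
Pr (pressure) has dimensions [L^-1 M T^-2].

Left side: [L^3]
Right side: [L M^2 T^-4]

The two sides have different dimensions, so the equation is NOT dimensionally consistent.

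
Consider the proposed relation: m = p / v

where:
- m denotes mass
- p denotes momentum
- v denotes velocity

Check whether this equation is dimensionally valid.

Yes

m (mass) has dimensions [M].
p (momentum) has dimensions [L M T^-1].
v (velocity) has dimensions [L T^-1].

Left side: [M]
Right side: [M]

Both sides have the same dimensions, so the equation is dimensionally consistent.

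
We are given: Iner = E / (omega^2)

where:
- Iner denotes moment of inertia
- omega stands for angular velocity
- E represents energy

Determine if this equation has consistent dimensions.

Yes

Iner (moment of inertia) has dimensions [L^2 M].
omega (angular velocity) has dimensions [T^-1].
E (energy) has dimensions [L^2 M T^-2].

Left side: [L^2 M]
Right side: [L^2 M]

Both sides have the same dimensions, so the equation is dimensionally consistent.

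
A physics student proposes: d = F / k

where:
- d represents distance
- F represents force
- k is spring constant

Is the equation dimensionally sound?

Yes

d (distance) has dimensions [L].
F (force) has dimensions [L M T^-2].
k (spring constant) has dimensions [M T^-2].

Left side: [L]
Right side: [L]

Both sides have the same dimensions, so the equation is dimensionally consistent.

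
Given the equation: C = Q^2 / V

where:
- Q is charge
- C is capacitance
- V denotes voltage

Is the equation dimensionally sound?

No

Q (charge) has dimensions [I T].
C (capacitance) has dimensions [I^2 L^-2 M^-1 T^4].
V (voltage) has dimensions [I^-1 L^2 M T^-3].

Left side: [I^2 L^-2 M^-1 T^4]
Right side: [I^3 L^-2 M^-1 T^5]

The two sides have different dimensions, so the equation is NOT dimensionally consistent.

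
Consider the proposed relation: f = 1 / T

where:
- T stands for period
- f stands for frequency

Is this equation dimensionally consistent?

Yes

T (period) has dimensions [T].
f (frequency) has dimensions [T^-1].

Left side: [T^-1]
Right side: [T^-1]

Both sides have the same dimensions, so the equation is dimensionally consistent.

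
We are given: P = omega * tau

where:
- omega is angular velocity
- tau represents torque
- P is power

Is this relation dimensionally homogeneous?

Yes

omega (angular velocity) has dimensions [T^-1].
tau (torque) has dimensions [L^2 M T^-2].
P (power) has dimensions [L^2 M T^-3].

Left side: [L^2 M T^-3]
Right side: [L^2 M T^-3]

Both sides have the same dimensions, so the equation is dimensionally consistent.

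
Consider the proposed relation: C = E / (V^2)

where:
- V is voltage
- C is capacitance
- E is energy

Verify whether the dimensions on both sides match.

Yes

V (voltage) has dimensions [I^-1 L^2 M T^-3].
C (capacitance) has dimensions [I^2 L^-2 M^-1 T^4].
E (energy) has dimensions [L^2 M T^-2].

Left side: [I^2 L^-2 M^-1 T^4]
Right side: [I^2 L^-2 M^-1 T^4]

Both sides have the same dimensions, so the equation is dimensionally consistent.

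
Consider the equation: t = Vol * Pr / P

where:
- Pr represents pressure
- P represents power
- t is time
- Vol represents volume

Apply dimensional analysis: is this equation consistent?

Yes

Pr (pressure) has dimensions [L^-1 M T^-2].
P (power) has dimensions [L^2 M T^-3].
t (time) has dimensions [T].
Vol (volume) has dimensions [L^3].

Left side: [T]
Right side: [T]

Both sides have the same dimensions, so the equation is dimensionally consistent.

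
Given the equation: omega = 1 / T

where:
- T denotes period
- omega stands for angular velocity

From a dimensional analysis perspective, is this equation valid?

Yes

T (period) has dimensions [T].
omega (angular velocity) has dimensions [T^-1].

Left side: [T^-1]
Right side: [T^-1]

Both sides have the same dimensions, so the equation is dimensionally consistent.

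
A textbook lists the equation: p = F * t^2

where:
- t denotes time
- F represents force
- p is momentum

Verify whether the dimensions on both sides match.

No

t (time) has dimensions [T].
F (force) has dimensions [L M T^-2].
p (momentum) has dimensions [L M T^-1].

Left side: [L M T^-1]
Right side: [L M]

The two sides have different dimensions, so the equation is NOT dimensionally consistent.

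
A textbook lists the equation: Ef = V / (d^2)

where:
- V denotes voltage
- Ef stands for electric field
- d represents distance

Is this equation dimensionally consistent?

No

V (voltage) has dimensions [I^-1 L^2 M T^-3].
Ef (electric field) has dimensions [I^-1 L M T^-3].
d (distance) has dimensions [L].

Left side: [I^-1 L M T^-3]
Right side: [I^-1 M T^-3]

The two sides have different dimensions, so the equation is NOT dimensionally consistent.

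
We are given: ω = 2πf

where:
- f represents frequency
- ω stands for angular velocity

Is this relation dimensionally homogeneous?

Yes

f (frequency) has dimensions [T^-1].
ω (angular velocity) has dimensions [T^-1].

Left side: [T^-1]
Right side: [T^-1]

Both sides have the same dimensions, so the equation is dimensionally consistent.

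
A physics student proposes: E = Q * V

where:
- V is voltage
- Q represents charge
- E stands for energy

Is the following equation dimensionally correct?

Yes

V (voltage) has dimensions [I^-1 L^2 M T^-3].
Q (charge) has dimensions [I T].
E (energy) has dimensions [L^2 M T^-2].

Left side: [L^2 M T^-2]
Right side: [L^2 M T^-2]

Both sides have the same dimensions, so the equation is dimensionally consistent.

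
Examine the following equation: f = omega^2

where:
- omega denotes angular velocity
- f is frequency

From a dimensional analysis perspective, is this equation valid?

No

omega (angular velocity) has dimensions [T^-1].
f (frequency) has dimensions [T^-1].

Left side: [T^-1]
Right side: [T^-2]

The two sides have different dimensions, so the equation is NOT dimensionally consistent.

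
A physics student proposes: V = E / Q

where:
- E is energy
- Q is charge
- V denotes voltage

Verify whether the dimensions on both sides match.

Yes

E (energy) has dimensions [L^2 M T^-2].
Q (charge) has dimensions [I T].
V (voltage) has dimensions [I^-1 L^2 M T^-3].

Left side: [I^-1 L^2 M T^-3]
Right side: [I^-1 L^2 M T^-3]

Both sides have the same dimensions, so the equation is dimensionally consistent.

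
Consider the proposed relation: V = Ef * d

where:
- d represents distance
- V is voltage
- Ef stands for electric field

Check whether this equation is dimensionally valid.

Yes

d (distance) has dimensions [L].
V (voltage) has dimensions [I^-1 L^2 M T^-3].
Ef (electric field) has dimensions [I^-1 L M T^-3].

Left side: [I^-1 L^2 M T^-3]
Right side: [I^-1 L^2 M T^-3]

Both sides have the same dimensions, so the equation is dimensionally consistent.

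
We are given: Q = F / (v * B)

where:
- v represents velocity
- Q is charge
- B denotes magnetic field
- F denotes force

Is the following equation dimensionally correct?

Yes

v (velocity) has dimensions [L T^-1].
Q (charge) has dimensions [I T].
B (magnetic field) has dimensions [I^-1 M T^-2].
F (force) has dimensions [L M T^-2].

Left side: [I T]
Right side: [I T]

Both sides have the same dimensions, so the equation is dimensionally consistent.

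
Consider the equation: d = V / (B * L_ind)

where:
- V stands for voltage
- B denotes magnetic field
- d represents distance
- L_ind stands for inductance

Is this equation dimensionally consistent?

No

V (voltage) has dimensions [I^-1 L^2 M T^-3].
B (magnetic field) has dimensions [I^-1 M T^-2].
d (distance) has dimensions [L].
L_ind (inductance) has dimensions [I^-2 L^2 M T^-2].

Left side: [L]
Right side: [I^2 M^-1 T]

The two sides have different dimensions, so the equation is NOT dimensionally consistent.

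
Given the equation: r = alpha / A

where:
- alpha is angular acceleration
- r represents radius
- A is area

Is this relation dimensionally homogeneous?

No

alpha (angular acceleration) has dimensions [T^-2].
r (radius) has dimensions [L].
A (area) has dimensions [L^2].

Left side: [L]
Right side: [L^-2 T^-2]

The two sides have different dimensions, so the equation is NOT dimensionally consistent.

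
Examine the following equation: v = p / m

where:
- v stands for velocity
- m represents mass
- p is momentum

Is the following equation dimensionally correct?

Yes

v (velocity) has dimensions [L T^-1].
m (mass) has dimensions [M].
p (momentum) has dimensions [L M T^-1].

Left side: [L T^-1]
Right side: [L T^-1]

Both sides have the same dimensions, so the equation is dimensionally consistent.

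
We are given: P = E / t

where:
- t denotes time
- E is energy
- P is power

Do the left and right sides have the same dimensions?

Yes

t (time) has dimensions [T].
E (energy) has dimensions [L^2 M T^-2].
P (power) has dimensions [L^2 M T^-3].

Left side: [L^2 M T^-3]
Right side: [L^2 M T^-3]

Both sides have the same dimensions, so the equation is dimensionally consistent.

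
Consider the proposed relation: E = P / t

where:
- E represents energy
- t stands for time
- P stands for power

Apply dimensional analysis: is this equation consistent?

No

E (energy) has dimensions [L^2 M T^-2].
t (time) has dimensions [T].
P (power) has dimensions [L^2 M T^-3].

Left side: [L^2 M T^-2]
Right side: [L^2 M T^-4]

The two sides have different dimensions, so the equation is NOT dimensionally consistent.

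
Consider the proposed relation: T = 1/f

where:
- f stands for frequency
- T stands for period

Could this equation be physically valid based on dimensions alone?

Yes

f (frequency) has dimensions [T^-1].
T (period) has dimensions [T].

Left side: [T]
Right side: [T]

Both sides have the same dimensions, so the equation is dimensionally consistent.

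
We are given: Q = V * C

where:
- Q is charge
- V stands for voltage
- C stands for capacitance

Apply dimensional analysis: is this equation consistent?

Yes

Q (charge) has dimensions [I T].
V (voltage) has dimensions [I^-1 L^2 M T^-3].
C (capacitance) has dimensions [I^2 L^-2 M^-1 T^4].

Left side: [I T]
Right side: [I T]

Both sides have the same dimensions, so the equation is dimensionally consistent.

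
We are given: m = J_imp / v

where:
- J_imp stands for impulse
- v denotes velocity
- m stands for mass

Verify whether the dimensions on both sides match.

Yes

J_imp (impulse) has dimensions [L M T^-1].
v (velocity) has dimensions [L T^-1].
m (mass) has dimensions [M].

Left side: [M]
Right side: [M]

Both sides have the same dimensions, so the equation is dimensionally consistent.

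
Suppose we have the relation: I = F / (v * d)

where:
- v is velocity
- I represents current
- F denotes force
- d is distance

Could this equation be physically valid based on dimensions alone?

No

v (velocity) has dimensions [L T^-1].
I (current) has dimensions [I].
F (force) has dimensions [L M T^-2].
d (distance) has dimensions [L].

Left side: [I]
Right side: [L^-1 M T^-1]

The two sides have different dimensions, so the equation is NOT dimensionally consistent.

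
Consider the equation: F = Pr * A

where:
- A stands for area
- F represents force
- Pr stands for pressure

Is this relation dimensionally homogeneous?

Yes

A (area) has dimensions [L^2].
F (force) has dimensions [L M T^-2].
Pr (pressure) has dimensions [L^-1 M T^-2].

Left side: [L M T^-2]
Right side: [L M T^-2]

Both sides have the same dimensions, so the equation is dimensionally consistent.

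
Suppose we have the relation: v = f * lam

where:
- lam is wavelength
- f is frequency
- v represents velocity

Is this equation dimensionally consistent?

Yes

lam (wavelength) has dimensions [L].
f (frequency) has dimensions [T^-1].
v (velocity) has dimensions [L T^-1].

Left side: [L T^-1]
Right side: [L T^-1]

Both sides have the same dimensions, so the equation is dimensionally consistent.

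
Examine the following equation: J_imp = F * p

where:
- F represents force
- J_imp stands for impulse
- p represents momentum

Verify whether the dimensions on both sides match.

No

F (force) has dimensions [L M T^-2].
J_imp (impulse) has dimensions [L M T^-1].
p (momentum) has dimensions [L M T^-1].

Left side: [L M T^-1]
Right side: [L^2 M^2 T^-3]

The two sides have different dimensions, so the equation is NOT dimensionally consistent.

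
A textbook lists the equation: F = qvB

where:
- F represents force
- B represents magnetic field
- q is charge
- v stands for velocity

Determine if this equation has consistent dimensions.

Yes

F (force) has dimensions [L M T^-2].
B (magnetic field) has dimensions [I^-1 M T^-2].
q (charge) has dimensions [I T].
v (velocity) has dimensions [L T^-1].

Left side: [L M T^-2]
Right side: [L M T^-2]

Both sides have the same dimensions, so the equation is dimensionally consistent.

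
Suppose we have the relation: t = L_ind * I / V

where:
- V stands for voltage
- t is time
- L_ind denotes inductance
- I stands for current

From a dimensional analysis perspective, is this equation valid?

Yes

V (voltage) has dimensions [I^-1 L^2 M T^-3].
t (time) has dimensions [T].
L_ind (inductance) has dimensions [I^-2 L^2 M T^-2].
I (current) has dimensions [I].

Left side: [T]
Right side: [T]

Both sides have the same dimensions, so the equation is dimensionally consistent.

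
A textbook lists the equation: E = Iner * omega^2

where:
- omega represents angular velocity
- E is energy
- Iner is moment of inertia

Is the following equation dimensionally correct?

Yes

omega (angular velocity) has dimensions [T^-1].
E (energy) has dimensions [L^2 M T^-2].
Iner (moment of inertia) has dimensions [L^2 M].

Left side: [L^2 M T^-2]
Right side: [L^2 M T^-2]

Both sides have the same dimensions, so the equation is dimensionally consistent.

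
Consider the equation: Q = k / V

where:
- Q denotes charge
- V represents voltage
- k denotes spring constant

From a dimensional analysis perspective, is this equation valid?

No

Q (charge) has dimensions [I T].
V (voltage) has dimensions [I^-1 L^2 M T^-3].
k (spring constant) has dimensions [M T^-2].

Left side: [I T]
Right side: [I L^-2 T]

The two sides have different dimensions, so the equation is NOT dimensionally consistent.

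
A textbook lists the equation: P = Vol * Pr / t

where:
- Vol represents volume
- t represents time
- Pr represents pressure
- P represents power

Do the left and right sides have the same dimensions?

Yes

Vol (volume) has dimensions [L^3].
t (time) has dimensions [T].
Pr (pressure) has dimensions [L^-1 M T^-2].
P (power) has dimensions [L^2 M T^-3].

Left side: [L^2 M T^-3]
Right side: [L^2 M T^-3]

Both sides have the same dimensions, so the equation is dimensionally consistent.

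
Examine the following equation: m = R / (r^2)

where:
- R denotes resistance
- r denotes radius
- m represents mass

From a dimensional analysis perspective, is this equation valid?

No

R (resistance) has dimensions [I^-2 L^2 M T^-3].
r (radius) has dimensions [L].
m (mass) has dimensions [M].

Left side: [M]
Right side: [I^-2 M T^-3]

The two sides have different dimensions, so the equation is NOT dimensionally consistent.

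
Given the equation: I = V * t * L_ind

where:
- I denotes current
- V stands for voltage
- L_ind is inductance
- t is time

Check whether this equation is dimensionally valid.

No

I (current) has dimensions [I].
V (voltage) has dimensions [I^-1 L^2 M T^-3].
L_ind (inductance) has dimensions [I^-2 L^2 M T^-2].
t (time) has dimensions [T].

Left side: [I]
Right side: [I^-3 L^4 M^2 T^-4]

The two sides have different dimensions, so the equation is NOT dimensionally consistent.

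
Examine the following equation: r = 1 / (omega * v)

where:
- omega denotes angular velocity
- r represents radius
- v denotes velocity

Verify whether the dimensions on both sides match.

No

omega (angular velocity) has dimensions [T^-1].
r (radius) has dimensions [L].
v (velocity) has dimensions [L T^-1].

Left side: [L]
Right side: [L^-1 T^2]

The two sides have different dimensions, so the equation is NOT dimensionally consistent.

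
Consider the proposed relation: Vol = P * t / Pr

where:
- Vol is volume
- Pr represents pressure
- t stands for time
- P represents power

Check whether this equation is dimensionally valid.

Yes

Vol (volume) has dimensions [L^3].
Pr (pressure) has dimensions [L^-1 M T^-2].
t (time) has dimensions [T].
P (power) has dimensions [L^2 M T^-3].

Left side: [L^3]
Right side: [L^3]

Both sides have the same dimensions, so the equation is dimensionally consistent.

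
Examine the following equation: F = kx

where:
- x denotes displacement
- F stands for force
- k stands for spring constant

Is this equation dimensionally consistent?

Yes

x (displacement) has dimensions [L].
F (force) has dimensions [L M T^-2].
k (spring constant) has dimensions [M T^-2].

Left side: [L M T^-2]
Right side: [L M T^-2]

Both sides have the same dimensions, so the equation is dimensionally consistent.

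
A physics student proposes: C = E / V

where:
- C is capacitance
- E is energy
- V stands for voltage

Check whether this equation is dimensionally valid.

No

C (capacitance) has dimensions [I^2 L^-2 M^-1 T^4].
E (energy) has dimensions [L^2 M T^-2].
V (voltage) has dimensions [I^-1 L^2 M T^-3].

Left side: [I^2 L^-2 M^-1 T^4]
Right side: [I T]

The two sides have different dimensions, so the equation is NOT dimensionally consistent.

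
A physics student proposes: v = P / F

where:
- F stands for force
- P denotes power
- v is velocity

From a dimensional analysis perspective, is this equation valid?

Yes

F (force) has dimensions [L M T^-2].
P (power) has dimensions [L^2 M T^-3].
v (velocity) has dimensions [L T^-1].

Left side: [L T^-1]
Right side: [L T^-1]

Both sides have the same dimensions, so the equation is dimensionally consistent.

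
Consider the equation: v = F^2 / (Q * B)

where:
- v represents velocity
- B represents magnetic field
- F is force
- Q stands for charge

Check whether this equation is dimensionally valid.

No

v (velocity) has dimensions [L T^-1].
B (magnetic field) has dimensions [I^-1 M T^-2].
F (force) has dimensions [L M T^-2].
Q (charge) has dimensions [I T].

Left side: [L T^-1]
Right side: [L^2 M T^-3]

The two sides have different dimensions, so the equation is NOT dimensionally consistent.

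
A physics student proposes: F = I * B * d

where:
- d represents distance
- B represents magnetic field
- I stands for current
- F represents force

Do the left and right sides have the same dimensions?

Yes

d (distance) has dimensions [L].
B (magnetic field) has dimensions [I^-1 M T^-2].
I (current) has dimensions [I].
F (force) has dimensions [L M T^-2].

Left side: [L M T^-2]
Right side: [L M T^-2]

Both sides have the same dimensions, so the equation is dimensionally consistent.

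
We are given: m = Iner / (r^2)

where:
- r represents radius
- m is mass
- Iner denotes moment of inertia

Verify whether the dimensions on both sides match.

Yes

r (radius) has dimensions [L].
m (mass) has dimensions [M].
Iner (moment of inertia) has dimensions [L^2 M].

Left side: [M]
Right side: [M]

Both sides have the same dimensions, so the equation is dimensionally consistent.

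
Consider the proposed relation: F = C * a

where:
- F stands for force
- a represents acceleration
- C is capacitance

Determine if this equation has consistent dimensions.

No

F (force) has dimensions [L M T^-2].
a (acceleration) has dimensions [L T^-2].
C (capacitance) has dimensions [I^2 L^-2 M^-1 T^4].

Left side: [L M T^-2]
Right side: [I^2 L^-1 M^-1 T^2]

The two sides have different dimensions, so the equation is NOT dimensionally consistent.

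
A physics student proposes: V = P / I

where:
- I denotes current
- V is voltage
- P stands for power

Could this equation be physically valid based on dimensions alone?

Yes

I (current) has dimensions [I].
V (voltage) has dimensions [I^-1 L^2 M T^-3].
P (power) has dimensions [L^2 M T^-3].

Left side: [I^-1 L^2 M T^-3]
Right side: [I^-1 L^2 M T^-3]

Both sides have the same dimensions, so the equation is dimensionally consistent.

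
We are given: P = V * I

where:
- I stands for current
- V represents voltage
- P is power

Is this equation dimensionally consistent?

Yes

I (current) has dimensions [I].
V (voltage) has dimensions [I^-1 L^2 M T^-3].
P (power) has dimensions [L^2 M T^-3].

Left side: [L^2 M T^-3]
Right side: [L^2 M T^-3]

Both sides have the same dimensions, so the equation is dimensionally consistent.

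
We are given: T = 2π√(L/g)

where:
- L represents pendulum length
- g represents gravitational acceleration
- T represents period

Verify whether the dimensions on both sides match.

Yes

L (pendulum length) has dimensions [L].
g (gravitational acceleration) has dimensions [L T^-2].
T (period) has dimensions [T].

Left side: [T]
Right side: [T]

Both sides have the same dimensions, so the equation is dimensionally consistent.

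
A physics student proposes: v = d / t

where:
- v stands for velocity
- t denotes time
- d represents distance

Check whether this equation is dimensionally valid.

Yes

v (velocity) has dimensions [L T^-1].
t (time) has dimensions [T].
d (distance) has dimensions [L].

Left side: [L T^-1]
Right side: [L T^-1]

Both sides have the same dimensions, so the equation is dimensionally consistent.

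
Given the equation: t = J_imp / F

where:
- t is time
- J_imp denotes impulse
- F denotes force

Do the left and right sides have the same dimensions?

Yes

t (time) has dimensions [T].
J_imp (impulse) has dimensions [L M T^-1].
F (force) has dimensions [L M T^-2].

Left side: [T]
Right side: [T]

Both sides have the same dimensions, so the equation is dimensionally consistent.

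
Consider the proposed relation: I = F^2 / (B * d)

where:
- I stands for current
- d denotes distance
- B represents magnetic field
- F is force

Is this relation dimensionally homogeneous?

No

I (current) has dimensions [I].
d (distance) has dimensions [L].
B (magnetic field) has dimensions [I^-1 M T^-2].
F (force) has dimensions [L M T^-2].

Left side: [I]
Right side: [I L M T^-2]

The two sides have different dimensions, so the equation is NOT dimensionally consistent.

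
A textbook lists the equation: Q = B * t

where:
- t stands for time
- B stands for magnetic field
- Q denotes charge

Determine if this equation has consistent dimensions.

No

t (time) has dimensions [T].
B (magnetic field) has dimensions [I^-1 M T^-2].
Q (charge) has dimensions [I T].

Left side: [I T]
Right side: [I^-1 M T^-1]

The two sides have different dimensions, so the equation is NOT dimensionally consistent.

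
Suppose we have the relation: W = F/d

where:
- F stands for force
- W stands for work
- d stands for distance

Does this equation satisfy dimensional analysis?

No

F (force) has dimensions [L M T^-2].
W (work) has dimensions [L^2 M T^-2].
d (distance) has dimensions [L].

Left side: [L^2 M T^-2]
Right side: [M T^-2]

The two sides have different dimensions, so the equation is NOT dimensionally consistent.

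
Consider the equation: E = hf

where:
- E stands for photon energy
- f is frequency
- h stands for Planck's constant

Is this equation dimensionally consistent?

Yes

E (photon energy) has dimensions [L^2 M T^-2].
f (frequency) has dimensions [T^-1].
h (Planck's constant) has dimensions [L^2 M T^-1].

Left side: [L^2 M T^-2]
Right side: [L^2 M T^-2]

Both sides have the same dimensions, so the equation is dimensionally consistent.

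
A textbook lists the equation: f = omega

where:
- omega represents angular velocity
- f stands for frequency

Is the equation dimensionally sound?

Yes

omega (angular velocity) has dimensions [T^-1].
f (frequency) has dimensions [T^-1].

Left side: [T^-1]
Right side: [T^-1]

Both sides have the same dimensions, so the equation is dimensionally consistent.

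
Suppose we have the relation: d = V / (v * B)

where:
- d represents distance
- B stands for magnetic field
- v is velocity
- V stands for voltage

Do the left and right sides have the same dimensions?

Yes

d (distance) has dimensions [L].
B (magnetic field) has dimensions [I^-1 M T^-2].
v (velocity) has dimensions [L T^-1].
V (voltage) has dimensions [I^-1 L^2 M T^-3].

Left side: [L]
Right side: [L]

Both sides have the same dimensions, so the equation is dimensionally consistent.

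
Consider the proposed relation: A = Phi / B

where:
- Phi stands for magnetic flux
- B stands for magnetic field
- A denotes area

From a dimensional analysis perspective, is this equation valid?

Yes

Phi (magnetic flux) has dimensions [I^-1 L^2 M T^-2].
B (magnetic field) has dimensions [I^-1 M T^-2].
A (area) has dimensions [L^2].

Left side: [L^2]
Right side: [L^2]

Both sides have the same dimensions, so the equation is dimensionally consistent.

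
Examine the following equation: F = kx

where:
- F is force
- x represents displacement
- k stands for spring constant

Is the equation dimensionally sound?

Yes

F (force) has dimensions [L M T^-2].
x (displacement) has dimensions [L].
k (spring constant) has dimensions [M T^-2].

Left side: [L M T^-2]
Right side: [L M T^-2]

Both sides have the same dimensions, so the equation is dimensionally consistent.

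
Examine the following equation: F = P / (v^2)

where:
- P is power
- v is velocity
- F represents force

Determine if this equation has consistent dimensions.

No

P (power) has dimensions [L^2 M T^-3].
v (velocity) has dimensions [L T^-1].
F (force) has dimensions [L M T^-2].

Left side: [L M T^-2]
Right side: [M T^-1]

The two sides have different dimensions, so the equation is NOT dimensionally consistent.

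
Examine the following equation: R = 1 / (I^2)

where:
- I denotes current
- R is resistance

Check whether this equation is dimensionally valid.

No

I (current) has dimensions [I].
R (resistance) has dimensions [I^-2 L^2 M T^-3].

Left side: [I^-2 L^2 M T^-3]
Right side: [I^-2]

The two sides have different dimensions, so the equation is NOT dimensionally consistent.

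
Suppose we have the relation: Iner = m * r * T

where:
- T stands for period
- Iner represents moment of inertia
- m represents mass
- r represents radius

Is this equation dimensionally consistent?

No

T (period) has dimensions [T].
Iner (moment of inertia) has dimensions [L^2 M].
m (mass) has dimensions [M].
r (radius) has dimensions [L].

Left side: [L^2 M]
Right side: [L M T]

The two sides have different dimensions, so the equation is NOT dimensionally consistent.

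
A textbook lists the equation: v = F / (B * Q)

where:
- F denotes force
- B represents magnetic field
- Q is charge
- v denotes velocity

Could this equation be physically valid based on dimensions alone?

Yes

F (force) has dimensions [L M T^-2].
B (magnetic field) has dimensions [I^-1 M T^-2].
Q (charge) has dimensions [I T].
v (velocity) has dimensions [L T^-1].

Left side: [L T^-1]
Right side: [L T^-1]

Both sides have the same dimensions, so the equation is dimensionally consistent.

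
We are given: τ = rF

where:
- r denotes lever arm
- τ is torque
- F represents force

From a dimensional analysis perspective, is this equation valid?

Yes

r (lever arm) has dimensions [L].
τ (torque) has dimensions [L^2 M T^-2].
F (force) has dimensions [L M T^-2].

Left side: [L^2 M T^-2]
Right side: [L^2 M T^-2]

Both sides have the same dimensions, so the equation is dimensionally consistent.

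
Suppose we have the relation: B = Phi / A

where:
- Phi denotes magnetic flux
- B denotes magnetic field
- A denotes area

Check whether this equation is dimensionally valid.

Yes

Phi (magnetic flux) has dimensions [I^-1 L^2 M T^-2].
B (magnetic field) has dimensions [I^-1 M T^-2].
A (area) has dimensions [L^2].

Left side: [I^-1 M T^-2]
Right side: [I^-1 M T^-2]

Both sides have the same dimensions, so the equation is dimensionally consistent.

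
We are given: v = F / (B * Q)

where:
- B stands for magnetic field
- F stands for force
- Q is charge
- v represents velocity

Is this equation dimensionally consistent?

Yes

B (magnetic field) has dimensions [I^-1 M T^-2].
F (force) has dimensions [L M T^-2].
Q (charge) has dimensions [I T].
v (velocity) has dimensions [L T^-1].

Left side: [L T^-1]
Right side: [L T^-1]

Both sides have the same dimensions, so the equation is dimensionally consistent.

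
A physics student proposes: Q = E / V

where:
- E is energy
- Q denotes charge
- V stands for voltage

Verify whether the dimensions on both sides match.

Yes

E (energy) has dimensions [L^2 M T^-2].
Q (charge) has dimensions [I T].
V (voltage) has dimensions [I^-1 L^2 M T^-3].

Left side: [I T]
Right side: [I T]

Both sides have the same dimensions, so the equation is dimensionally consistent.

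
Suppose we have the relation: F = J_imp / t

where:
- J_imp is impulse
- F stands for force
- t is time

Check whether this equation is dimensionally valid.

Yes

J_imp (impulse) has dimensions [L M T^-1].
F (force) has dimensions [L M T^-2].
t (time) has dimensions [T].

Left side: [L M T^-2]
Right side: [L M T^-2]

Both sides have the same dimensions, so the equation is dimensionally consistent.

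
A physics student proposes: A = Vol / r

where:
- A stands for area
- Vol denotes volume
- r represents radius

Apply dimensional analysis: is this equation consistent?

Yes

A (area) has dimensions [L^2].
Vol (volume) has dimensions [L^3].
r (radius) has dimensions [L].

Left side: [L^2]
Right side: [L^2]

Both sides have the same dimensions, so the equation is dimensionally consistent.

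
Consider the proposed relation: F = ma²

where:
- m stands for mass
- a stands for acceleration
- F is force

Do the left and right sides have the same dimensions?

No

m (mass) has dimensions [M].
a (acceleration) has dimensions [L T^-2].
F (force) has dimensions [L M T^-2].

Left side: [L M T^-2]
Right side: [L^2 M T^-4]

The two sides have different dimensions, so the equation is NOT dimensionally consistent.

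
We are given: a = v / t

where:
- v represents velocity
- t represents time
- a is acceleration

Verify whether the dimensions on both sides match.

Yes

v (velocity) has dimensions [L T^-1].
t (time) has dimensions [T].
a (acceleration) has dimensions [L T^-2].

Left side: [L T^-2]
Right side: [L T^-2]

Both sides have the same dimensions, so the equation is dimensionally consistent.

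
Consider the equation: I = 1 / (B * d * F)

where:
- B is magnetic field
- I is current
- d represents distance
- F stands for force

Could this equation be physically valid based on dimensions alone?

No

B (magnetic field) has dimensions [I^-1 M T^-2].
I (current) has dimensions [I].
d (distance) has dimensions [L].
F (force) has dimensions [L M T^-2].

Left side: [I]
Right side: [I L^-2 M^-2 T^4]

The two sides have different dimensions, so the equation is NOT dimensionally consistent.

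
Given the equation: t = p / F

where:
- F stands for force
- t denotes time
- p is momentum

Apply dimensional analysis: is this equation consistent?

Yes

F (force) has dimensions [L M T^-2].
t (time) has dimensions [T].
p (momentum) has dimensions [L M T^-1].

Left side: [T]
Right side: [T]

Both sides have the same dimensions, so the equation is dimensionally consistent.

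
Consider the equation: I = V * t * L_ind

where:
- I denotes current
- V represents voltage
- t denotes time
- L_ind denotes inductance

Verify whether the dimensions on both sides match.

No

I (current) has dimensions [I].
V (voltage) has dimensions [I^-1 L^2 M T^-3].
t (time) has dimensions [T].
L_ind (inductance) has dimensions [I^-2 L^2 M T^-2].

Left side: [I]
Right side: [I^-3 L^4 M^2 T^-4]

The two sides have different dimensions, so the equation is NOT dimensionally consistent.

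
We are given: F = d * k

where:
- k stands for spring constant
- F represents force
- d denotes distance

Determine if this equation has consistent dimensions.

Yes

k (spring constant) has dimensions [M T^-2].
F (force) has dimensions [L M T^-2].
d (distance) has dimensions [L].

Left side: [L M T^-2]
Right side: [L M T^-2]

Both sides have the same dimensions, so the equation is dimensionally consistent.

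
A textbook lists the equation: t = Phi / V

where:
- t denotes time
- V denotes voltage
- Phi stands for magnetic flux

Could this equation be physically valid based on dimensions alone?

Yes

t (time) has dimensions [T].
V (voltage) has dimensions [I^-1 L^2 M T^-3].
Phi (magnetic flux) has dimensions [I^-1 L^2 M T^-2].

Left side: [T]
Right side: [T]

Both sides have the same dimensions, so the equation is dimensionally consistent.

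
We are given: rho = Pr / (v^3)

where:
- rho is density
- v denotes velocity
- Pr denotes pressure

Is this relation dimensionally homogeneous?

No

rho (density) has dimensions [L^-3 M].
v (velocity) has dimensions [L T^-1].
Pr (pressure) has dimensions [L^-1 M T^-2].

Left side: [L^-3 M]
Right side: [L^-4 M T]

The two sides have different dimensions, so the equation is NOT dimensionally consistent.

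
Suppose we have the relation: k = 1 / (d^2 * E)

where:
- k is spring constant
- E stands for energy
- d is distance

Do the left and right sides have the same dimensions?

No

k (spring constant) has dimensions [M T^-2].
E (energy) has dimensions [L^2 M T^-2].
d (distance) has dimensions [L].

Left side: [M T^-2]
Right side: [L^-4 M^-1 T^2]

The two sides have different dimensions, so the equation is NOT dimensionally consistent.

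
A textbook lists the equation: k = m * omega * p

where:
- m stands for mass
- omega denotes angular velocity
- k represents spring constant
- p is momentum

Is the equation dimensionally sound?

No

m (mass) has dimensions [M].
omega (angular velocity) has dimensions [T^-1].
k (spring constant) has dimensions [M T^-2].
p (momentum) has dimensions [L M T^-1].

Left side: [M T^-2]
Right side: [L M^2 T^-2]

The two sides have different dimensions, so the equation is NOT dimensionally consistent.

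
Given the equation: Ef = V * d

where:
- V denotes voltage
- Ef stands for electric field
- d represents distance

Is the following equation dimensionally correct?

No

V (voltage) has dimensions [I^-1 L^2 M T^-3].
Ef (electric field) has dimensions [I^-1 L M T^-3].
d (distance) has dimensions [L].

Left side: [I^-1 L M T^-3]
Right side: [I^-1 L^3 M T^-3]

The two sides have different dimensions, so the equation is NOT dimensionally consistent.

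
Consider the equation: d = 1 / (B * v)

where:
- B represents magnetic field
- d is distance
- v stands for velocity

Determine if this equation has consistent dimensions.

No

B (magnetic field) has dimensions [I^-1 M T^-2].
d (distance) has dimensions [L].
v (velocity) has dimensions [L T^-1].

Left side: [L]
Right side: [I L^-1 M^-1 T^3]

The two sides have different dimensions, so the equation is NOT dimensionally consistent.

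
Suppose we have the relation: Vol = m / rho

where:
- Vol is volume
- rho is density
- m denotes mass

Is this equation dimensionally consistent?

Yes

Vol (volume) has dimensions [L^3].
rho (density) has dimensions [L^-3 M].
m (mass) has dimensions [M].

Left side: [L^3]
Right side: [L^3]

Both sides have the same dimensions, so the equation is dimensionally consistent.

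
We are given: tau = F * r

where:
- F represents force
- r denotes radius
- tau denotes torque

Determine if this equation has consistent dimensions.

Yes

F (force) has dimensions [L M T^-2].
r (radius) has dimensions [L].
tau (torque) has dimensions [L^2 M T^-2].

Left side: [L^2 M T^-2]
Right side: [L^2 M T^-2]

Both sides have the same dimensions, so the equation is dimensionally consistent.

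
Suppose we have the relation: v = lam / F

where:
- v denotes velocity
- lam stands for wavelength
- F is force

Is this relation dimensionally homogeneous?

No

v (velocity) has dimensions [L T^-1].
lam (wavelength) has dimensions [L].
F (force) has dimensions [L M T^-2].

Left side: [L T^-1]
Right side: [M^-1 T^2]

The two sides have different dimensions, so the equation is NOT dimensionally consistent.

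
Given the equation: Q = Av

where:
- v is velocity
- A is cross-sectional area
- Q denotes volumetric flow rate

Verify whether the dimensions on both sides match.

Yes

v (velocity) has dimensions [L T^-1].
A (cross-sectional area) has dimensions [L^2].
Q (volumetric flow rate) has dimensions [L^3 T^-1].

Left side: [L^3 T^-1]
Right side: [L^3 T^-1]

Both sides have the same dimensions, so the equation is dimensionally consistent.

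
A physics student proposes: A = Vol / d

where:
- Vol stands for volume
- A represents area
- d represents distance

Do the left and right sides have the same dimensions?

Yes

Vol (volume) has dimensions [L^3].
A (area) has dimensions [L^2].
d (distance) has dimensions [L].

Left side: [L^2]
Right side: [L^2]

Both sides have the same dimensions, so the equation is dimensionally consistent.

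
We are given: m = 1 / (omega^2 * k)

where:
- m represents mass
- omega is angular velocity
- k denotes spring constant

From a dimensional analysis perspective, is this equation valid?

No

m (mass) has dimensions [M].
omega (angular velocity) has dimensions [T^-1].
k (spring constant) has dimensions [M T^-2].

Left side: [M]
Right side: [M^-1 T^4]

The two sides have different dimensions, so the equation is NOT dimensionally consistent.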